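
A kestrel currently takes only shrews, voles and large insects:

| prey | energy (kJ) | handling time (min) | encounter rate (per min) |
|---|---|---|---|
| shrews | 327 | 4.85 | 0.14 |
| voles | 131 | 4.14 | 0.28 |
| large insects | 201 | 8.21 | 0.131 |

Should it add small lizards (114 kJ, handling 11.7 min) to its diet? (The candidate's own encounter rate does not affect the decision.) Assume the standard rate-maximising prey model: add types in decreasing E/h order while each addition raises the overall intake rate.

On shrews, voles and large insects alone, R = ΣλE/(1+Σλh) = 108.8/3.914 = 27.8 kJ/min.
Profitability of small lizards: 114/11.7 = 9.744 kJ/min.
9.744 < 27.8, so adding small lizards would lower the average — exclude it.

No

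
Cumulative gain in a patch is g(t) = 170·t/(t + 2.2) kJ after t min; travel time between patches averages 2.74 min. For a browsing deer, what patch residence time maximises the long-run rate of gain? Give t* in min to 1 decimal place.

2.5 min

Optimal t* satisfies g'(t*) = g(t*)/(T + t*).
g'(t) = 170·2.2/(t + 2.2)². Setting 170·2.2/(t+2.2)² = 170t/[(t+2.2)(2.74+t)] gives 2.2(2.74+t) = t(t+2.2), so t² = 2.2×2.74 = 6.028.
t* = √6.028 = 2.455 min.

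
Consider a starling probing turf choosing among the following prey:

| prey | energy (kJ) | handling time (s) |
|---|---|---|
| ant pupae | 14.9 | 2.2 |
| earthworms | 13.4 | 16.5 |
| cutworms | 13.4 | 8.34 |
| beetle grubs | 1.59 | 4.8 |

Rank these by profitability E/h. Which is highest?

ant pupae

In descending order of E/h:
ant pupae: 14.9/2.2 = 6.77 kJ/s
cutworms: 13.4/8.34 = 1.61 kJ/s
earthworms: 13.4/16.5 = 0.812 kJ/s
beetle grubs: 1.59/4.8 = 0.331 kJ/s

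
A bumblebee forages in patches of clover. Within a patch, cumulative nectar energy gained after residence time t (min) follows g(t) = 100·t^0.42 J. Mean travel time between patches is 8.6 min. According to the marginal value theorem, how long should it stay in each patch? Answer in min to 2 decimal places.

6.23 min

By the marginal value theorem, leave when the instantaneous gain rate g'(t) equals the habitat-wide average g(t)/(T + t).
g'(t) = 0.42·100·t^-0.58. Setting 0.42·100·t^-0.58 = 100·t^0.42/(8.6+t) gives 0.42(8.6+t) = t, so 0.58·t = 0.42×8.6.
t* = 0.42×8.6/0.58 = 6.228 min.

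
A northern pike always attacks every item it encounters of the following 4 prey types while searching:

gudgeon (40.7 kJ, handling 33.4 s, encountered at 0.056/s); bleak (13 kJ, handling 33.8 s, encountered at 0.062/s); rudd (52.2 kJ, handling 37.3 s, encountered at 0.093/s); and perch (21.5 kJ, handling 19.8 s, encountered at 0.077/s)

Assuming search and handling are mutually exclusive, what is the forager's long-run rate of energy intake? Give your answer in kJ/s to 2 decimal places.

Energy encountered per unit search time: 0.056×40.7 + 0.062×13 + 0.093×52.2 + 0.077×21.5 = 9.595 kJ/s.
Handling time per unit search time: 0.056×33.4 + 0.062×33.8 + 0.093×37.3 + 0.077×19.8 = 8.959.
Rate = 9.595/(1 + 8.959) = 0.9634 kJ/s.

0.96 kJ/s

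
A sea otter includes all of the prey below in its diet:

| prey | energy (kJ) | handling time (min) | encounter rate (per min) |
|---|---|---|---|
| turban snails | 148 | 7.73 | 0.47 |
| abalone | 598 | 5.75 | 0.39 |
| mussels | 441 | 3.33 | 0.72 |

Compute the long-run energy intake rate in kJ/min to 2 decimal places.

66.89 kJ/min

R = Σλ_iE_i / (1 + Σλ_ih_i)
Numerator: 0.47×148 + 0.39×598 + 0.72×441 = 620.3
Denominator: 1 + 0.47×7.73 + 0.39×5.75 + 0.72×3.33 = 9.273
R = 620.3/9.273 = 66.89 kJ/min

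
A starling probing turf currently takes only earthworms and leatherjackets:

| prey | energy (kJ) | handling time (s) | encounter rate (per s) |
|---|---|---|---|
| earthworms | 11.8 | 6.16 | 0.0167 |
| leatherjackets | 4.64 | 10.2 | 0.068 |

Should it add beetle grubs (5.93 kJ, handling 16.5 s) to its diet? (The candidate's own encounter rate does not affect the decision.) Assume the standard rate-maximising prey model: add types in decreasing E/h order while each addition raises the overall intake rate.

Yes

Intake rate on the current diet: R = (0.0167×11.8 + 0.068×4.64) / (1 + 0.0167×6.16 + 0.068×10.2) = 0.5126/1.796 = 0.2853 kJ/s.
beetle grubs: E/h = 5.93/16.5 = 0.3594 kJ/s.
0.3594 > 0.2853, so adding beetle grubs raises the average — include it.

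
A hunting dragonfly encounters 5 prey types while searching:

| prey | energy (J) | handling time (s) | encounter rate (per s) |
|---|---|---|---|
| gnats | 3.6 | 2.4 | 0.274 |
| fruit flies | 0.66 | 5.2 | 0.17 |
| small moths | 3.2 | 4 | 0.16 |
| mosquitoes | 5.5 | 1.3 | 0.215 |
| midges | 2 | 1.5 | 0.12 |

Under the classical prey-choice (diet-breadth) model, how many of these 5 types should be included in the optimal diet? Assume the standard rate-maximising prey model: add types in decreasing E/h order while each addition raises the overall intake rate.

Profitabilities (E/h, J/s): mosquitoes 4.23, gnats 1.5, midges 1.33, small moths 0.8, fruit flies 0.127. Add prey in this order while the next type's profitability exceeds the intake rate on those already taken.
Rate on top 1: 0.9242. gnats: 1.5 > 0.9242 → include.
Rate on top 2: 1.12. midges: 1.33 > 1.12 → include.
Rate on top 3: 1.138. small moths: 0.8 < 1.138 → exclude; stop.
Optimal diet: mosquitoes, gnats, midges — 3 of 5 types.

3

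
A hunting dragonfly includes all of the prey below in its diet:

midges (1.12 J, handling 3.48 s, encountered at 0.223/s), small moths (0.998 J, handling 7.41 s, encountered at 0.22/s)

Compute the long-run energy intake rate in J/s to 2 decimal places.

0.14 J/s

Energy encountered per unit search time: 0.223×1.12 + 0.22×0.998 = 0.4693 J/s.
Handling time per unit search time: 0.223×3.48 + 0.22×7.41 = 2.406.
Rate = 0.4693/(1 + 2.406) = 0.1378 J/s.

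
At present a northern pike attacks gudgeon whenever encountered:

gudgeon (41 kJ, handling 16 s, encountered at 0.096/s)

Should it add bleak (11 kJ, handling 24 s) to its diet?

No

Intake rate on the current diet: R = (0.096×41) / (1 + 0.096×16) = 3.936/2.536 = 1.552 kJ/s.
bleak: E/h = 11/24 = 0.4583 kJ/s.
0.4583 < 1.552, so adding bleak would lower the average — exclude it.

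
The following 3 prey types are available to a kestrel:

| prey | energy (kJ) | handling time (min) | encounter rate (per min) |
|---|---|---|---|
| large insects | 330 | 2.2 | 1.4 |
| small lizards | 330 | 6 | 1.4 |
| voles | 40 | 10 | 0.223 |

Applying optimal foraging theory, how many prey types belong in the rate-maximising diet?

E/h in descending order: large insects 150, small lizards 55, voles 4 kJ/min. The optimal diet is the largest prefix of this list for which every included type satisfies E_i/h_i > R on the types above it.
Rate on top 1: 113.2. small lizards: 55 < 113.2 → exclude; stop.
Optimal diet: large insects — 1 of 3 types.

1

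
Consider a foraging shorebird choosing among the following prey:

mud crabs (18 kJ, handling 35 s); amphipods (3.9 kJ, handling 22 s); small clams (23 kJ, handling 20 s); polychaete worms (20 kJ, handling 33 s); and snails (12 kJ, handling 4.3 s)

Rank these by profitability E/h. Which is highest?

Profitability E/h (kJ/s): mud crabs = 18/35 = 0.514, amphipods = 3.9/22 = 0.177, small clams = 23/20 = 1.15, polychaete worms = 20/33 = 0.606, snails = 12/4.3 = 2.79.
Ranked: snails > small clams > polychaete worms > mud crabs > amphipods.

snails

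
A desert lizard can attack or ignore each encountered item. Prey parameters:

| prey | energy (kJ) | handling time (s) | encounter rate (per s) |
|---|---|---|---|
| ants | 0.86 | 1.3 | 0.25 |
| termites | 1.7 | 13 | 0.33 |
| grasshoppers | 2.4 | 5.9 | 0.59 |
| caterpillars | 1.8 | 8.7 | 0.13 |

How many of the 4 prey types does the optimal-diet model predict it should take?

Rank by E/h (kJ/s): ants 0.662, grasshoppers 0.407, caterpillars 0.207, termites 0.131. Include each in turn until the next type's E/h falls below the running intake rate.
Rate on top 1: 0.1623. grasshoppers: 0.407 > 0.1623 → include.
Rate on top 2: 0.3394. caterpillars: 0.207 < 0.3394 → exclude; stop.
Optimal diet: ants, grasshoppers — 2 of 4 types.

2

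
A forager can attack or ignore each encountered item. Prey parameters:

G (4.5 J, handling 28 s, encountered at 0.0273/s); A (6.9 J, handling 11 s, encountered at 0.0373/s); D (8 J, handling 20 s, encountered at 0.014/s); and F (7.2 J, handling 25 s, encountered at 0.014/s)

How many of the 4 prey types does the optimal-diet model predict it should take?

3

Rank by E/h (J/s): A 0.627, D 0.4, F 0.288, G 0.161. Include each in turn until the next type's E/h falls below the running intake rate.
Rate on top 1: 0.1825. D: 0.4 > 0.1825 → include.
Rate on top 2: 0.2185. F: 0.288 > 0.2185 → include.
Rate on top 3: 0.2304. G: 0.161 < 0.2304 → exclude; stop.
Optimal diet: A, D, F — 3 of 4 types.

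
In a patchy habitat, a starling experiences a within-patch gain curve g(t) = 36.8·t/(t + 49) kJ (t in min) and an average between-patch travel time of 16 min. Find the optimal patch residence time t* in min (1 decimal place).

Optimal t* satisfies g'(t*) = g(t*)/(T + t*).
g'(t) = 36.8·49/(t + 49)². Setting 36.8·49/(t+49)² = 36.8t/[(t+49)(16+t)] gives 49(16+t) = t(t+49), so t² = 49×16 = 784.
t* = √784 = 28 min.

28.0 min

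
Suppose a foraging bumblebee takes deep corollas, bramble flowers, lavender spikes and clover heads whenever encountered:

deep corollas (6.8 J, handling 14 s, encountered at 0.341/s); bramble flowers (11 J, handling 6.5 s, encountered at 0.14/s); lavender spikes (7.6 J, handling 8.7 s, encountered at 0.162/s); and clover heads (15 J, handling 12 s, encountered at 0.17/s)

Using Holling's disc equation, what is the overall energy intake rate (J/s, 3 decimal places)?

Energy encountered per unit search time: 0.341×6.8 + 0.14×11 + 0.162×7.6 + 0.17×15 = 7.64 J/s.
Handling time per unit search time: 0.341×14 + 0.14×6.5 + 0.162×8.7 + 0.17×12 = 9.133.
Rate = 7.64/(1 + 9.133) = 0.7539 J/s.

0.754 J/s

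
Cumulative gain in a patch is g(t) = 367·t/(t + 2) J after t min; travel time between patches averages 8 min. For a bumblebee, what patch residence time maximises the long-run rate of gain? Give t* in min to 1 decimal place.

4.0 min

Optimal t* satisfies g'(t*) = g(t*)/(T + t*).
g'(t) = 367·2/(t + 2)². Setting 367·2/(t+2)² = 367t/[(t+2)(8+t)] gives 2(8+t) = t(t+2), so t² = 2×8 = 16.
t* = √16 = 4 min.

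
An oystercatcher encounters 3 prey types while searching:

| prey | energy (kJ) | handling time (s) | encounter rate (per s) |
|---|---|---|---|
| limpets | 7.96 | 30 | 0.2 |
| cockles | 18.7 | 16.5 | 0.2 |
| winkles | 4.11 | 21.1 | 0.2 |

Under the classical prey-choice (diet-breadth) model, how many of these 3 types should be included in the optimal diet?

1

Profitabilities (E/h, kJ/s): cockles 1.13, limpets 0.265, winkles 0.195. Add prey in this order while the next type's profitability exceeds the intake rate on those already taken.
Rate on top 1: 0.8698. limpets: 0.265 < 0.8698 → exclude; stop.
Optimal diet: cockles — 1 of 3 types.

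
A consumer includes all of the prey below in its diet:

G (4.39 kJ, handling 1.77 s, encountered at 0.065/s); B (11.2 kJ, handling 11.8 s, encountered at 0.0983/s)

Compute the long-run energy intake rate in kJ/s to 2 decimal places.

0.61 kJ/s

Energy encountered per unit search time: 0.065×4.39 + 0.0983×11.2 = 1.386 kJ/s.
Handling time per unit search time: 0.065×1.77 + 0.0983×11.8 = 1.275.
Rate = 1.386/(1 + 1.275) = 0.6094 kJ/s.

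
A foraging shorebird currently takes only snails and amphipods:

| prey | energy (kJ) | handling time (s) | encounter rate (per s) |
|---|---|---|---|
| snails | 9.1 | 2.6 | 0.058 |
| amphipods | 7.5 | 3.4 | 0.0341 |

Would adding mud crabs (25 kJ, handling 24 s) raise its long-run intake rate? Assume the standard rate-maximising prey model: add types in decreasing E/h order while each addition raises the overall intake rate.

Intake rate on the current diet: R = (0.058×9.1 + 0.0341×7.5) / (1 + 0.058×2.6 + 0.0341×3.4) = 0.7835/1.267 = 0.6186 kJ/s.
Profitability of mud crabs: 25/24 = 1.042 kJ/s.
Since 1.042 > R, including mud crabs increases the long-run rate.

Yes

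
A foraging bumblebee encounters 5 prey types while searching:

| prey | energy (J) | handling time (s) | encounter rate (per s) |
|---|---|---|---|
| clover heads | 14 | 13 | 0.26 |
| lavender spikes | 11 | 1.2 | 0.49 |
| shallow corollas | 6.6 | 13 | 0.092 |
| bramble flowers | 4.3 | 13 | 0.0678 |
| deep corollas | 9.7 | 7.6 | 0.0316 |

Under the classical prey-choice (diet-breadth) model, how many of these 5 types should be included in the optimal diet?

1

Rank by E/h (J/s): lavender spikes 9.17, deep corollas 1.28, clover heads 1.08, shallow corollas 0.508, bramble flowers 0.331. Include each in turn until the next type's E/h falls below the running intake rate.
Rate on top 1: 3.394. deep corollas: 1.28 < 3.394 → exclude; stop.
Optimal diet: lavender spikes — 1 of 5 types.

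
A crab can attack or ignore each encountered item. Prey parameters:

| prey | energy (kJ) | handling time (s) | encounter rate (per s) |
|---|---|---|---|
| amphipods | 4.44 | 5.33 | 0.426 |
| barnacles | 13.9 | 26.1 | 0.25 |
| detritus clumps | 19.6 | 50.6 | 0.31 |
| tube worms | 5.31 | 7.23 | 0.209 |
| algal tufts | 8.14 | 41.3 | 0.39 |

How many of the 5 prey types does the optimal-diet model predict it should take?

2

Rank by E/h (kJ/s): amphipods 0.833, tube worms 0.734, barnacles 0.533, detritus clumps 0.387, algal tufts 0.197. Include each in turn until the next type's E/h falls below the running intake rate.
Rate on top 1: 0.5783. tube worms: 0.734 > 0.5783 → include.
Rate on top 2: 0.6277. barnacles: 0.533 < 0.6277 → exclude; stop.
Optimal diet: amphipods, tube worms — 2 of 5 types.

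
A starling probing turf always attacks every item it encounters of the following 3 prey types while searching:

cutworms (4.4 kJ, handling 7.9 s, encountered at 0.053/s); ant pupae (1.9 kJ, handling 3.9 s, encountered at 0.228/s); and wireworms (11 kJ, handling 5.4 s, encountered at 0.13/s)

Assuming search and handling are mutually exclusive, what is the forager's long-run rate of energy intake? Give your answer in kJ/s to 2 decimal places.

Energy encountered per unit search time: 0.053×4.4 + 0.228×1.9 + 0.13×11 = 2.096 kJ/s.
Handling time per unit search time: 0.053×7.9 + 0.228×3.9 + 0.13×5.4 = 2.01.
Rate = 2.096/(1 + 2.01) = 0.6965 kJ/s.

0.70 kJ/s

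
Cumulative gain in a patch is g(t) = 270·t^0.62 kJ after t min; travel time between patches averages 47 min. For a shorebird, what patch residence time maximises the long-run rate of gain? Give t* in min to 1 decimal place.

Optimal t* satisfies g'(t*) = g(t*)/(T + t*).
g'(t) = 0.62·270·t^-0.38. Setting 0.62·270·t^-0.38 = 270·t^0.62/(47+t) gives 0.62(47+t) = t, so 0.38·t = 0.62×47.
t* = 0.62×47/0.38 = 76.68 min.

76.7 min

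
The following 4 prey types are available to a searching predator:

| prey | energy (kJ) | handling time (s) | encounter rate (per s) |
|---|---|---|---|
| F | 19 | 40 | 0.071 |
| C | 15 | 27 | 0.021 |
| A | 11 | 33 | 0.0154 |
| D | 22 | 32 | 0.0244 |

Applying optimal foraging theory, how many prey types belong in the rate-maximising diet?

Rank by E/h (kJ/s): D 0.688, C 0.556, F 0.475, A 0.333. Include each in turn until the next type's E/h falls below the running intake rate.
Rate on top 1: 0.3014. C: 0.556 > 0.3014 → include.
Rate on top 2: 0.3628. F: 0.475 > 0.3628 → include.
Rate on top 3: 0.4242. A: 0.333 < 0.4242 → exclude; stop.
Optimal diet: D, C, F — 3 of 4 types.

3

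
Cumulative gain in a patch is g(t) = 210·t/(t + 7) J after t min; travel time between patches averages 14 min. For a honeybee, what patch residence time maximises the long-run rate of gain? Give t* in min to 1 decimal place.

Maximise g(t)/(T+t): set derivative to zero → g'(t)(T+t) = g(t).
g'(t) = 210·7/(t + 7)². Setting 210·7/(t+7)² = 210t/[(t+7)(14+t)] gives 7(14+t) = t(t+7), so t² = 7×14 = 98.
t* = √98 = 9.899 min.

9.9 min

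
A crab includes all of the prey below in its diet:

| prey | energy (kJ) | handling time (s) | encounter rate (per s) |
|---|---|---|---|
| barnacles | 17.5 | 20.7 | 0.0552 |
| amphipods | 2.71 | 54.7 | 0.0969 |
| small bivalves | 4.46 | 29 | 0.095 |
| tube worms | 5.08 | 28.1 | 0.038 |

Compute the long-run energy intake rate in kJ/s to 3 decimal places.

R = Σλ_iE_i / (1 + Σλ_ih_i)
Numerator: 0.0552×17.5 + 0.0969×2.71 + 0.095×4.46 + 0.038×5.08 = 1.845
Denominator: 1 + 0.0552×20.7 + 0.0969×54.7 + 0.095×29 + 0.038×28.1 = 11.27
R = 1.845/11.27 = 0.1638 kJ/s

0.164 kJ/s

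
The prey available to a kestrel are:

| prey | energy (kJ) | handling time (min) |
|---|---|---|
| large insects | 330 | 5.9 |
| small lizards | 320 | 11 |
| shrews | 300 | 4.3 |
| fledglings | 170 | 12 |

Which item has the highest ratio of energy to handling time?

In descending order of E/h:
shrews: 300/4.3 = 69.8 kJ/min
large insects: 330/5.9 = 55.9 kJ/min
small lizards: 320/11 = 29.1 kJ/min
fledglings: 170/12 = 14.2 kJ/min

shrews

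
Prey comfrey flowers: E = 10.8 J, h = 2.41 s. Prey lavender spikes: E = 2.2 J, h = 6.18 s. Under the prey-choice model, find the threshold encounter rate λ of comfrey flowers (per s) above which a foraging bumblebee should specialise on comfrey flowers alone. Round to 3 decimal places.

At the threshold, the rate on comfrey flowers alone equals the profitability of lavender spikes: λ·10.8/(1 + λ·2.41) = 2.2/6.18 = 0.356.
Rearranging, λ(10.8 − 0.356×2.41) = 0.356, so λ = 0.356/9.942 = 0.03581 per s.

0.036 per s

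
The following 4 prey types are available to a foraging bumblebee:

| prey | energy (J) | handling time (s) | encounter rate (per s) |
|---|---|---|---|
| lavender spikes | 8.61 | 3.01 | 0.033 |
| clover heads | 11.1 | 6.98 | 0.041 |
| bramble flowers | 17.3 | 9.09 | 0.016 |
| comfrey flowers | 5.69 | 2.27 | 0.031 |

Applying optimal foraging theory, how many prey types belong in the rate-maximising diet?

4

E/h in descending order: lavender spikes 2.86, comfrey flowers 2.51, bramble flowers 1.9, clover heads 1.59 J/s. The optimal diet is the largest prefix of this list for which every included type satisfies E_i/h_i > R on the types above it.
Rate on top 1: 0.2585. comfrey flowers: 2.51 > 0.2585 → include.
Rate on top 2: 0.3937. bramble flowers: 1.9 > 0.3937 → include.
Rate on top 3: 0.5606. clover heads: 1.59 > 0.5606 → include.
Optimal diet: lavender spikes, comfrey flowers, bramble flowers, clover heads — 4 of 4 types.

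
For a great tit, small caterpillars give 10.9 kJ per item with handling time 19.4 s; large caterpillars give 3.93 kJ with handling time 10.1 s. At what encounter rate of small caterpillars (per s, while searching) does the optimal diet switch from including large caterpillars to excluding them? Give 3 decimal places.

Drop large caterpillars once their profitability E₂/h₂ falls below the rate achievable on small caterpillars alone: E₂/h₂ = λE₁/(1 + λh₁).
Solve for λ: λE₁h₂ = E₂(1 + λh₁) → λ(E₁h₂ − E₂h₁) = E₂ → λ = E₂/(E₁h₂ − E₂h₁).
λ = 3.93/(10.9×10.1 − 3.93×19.4) = 3.93/33.85 = 0.1161 per s.

0.116 per s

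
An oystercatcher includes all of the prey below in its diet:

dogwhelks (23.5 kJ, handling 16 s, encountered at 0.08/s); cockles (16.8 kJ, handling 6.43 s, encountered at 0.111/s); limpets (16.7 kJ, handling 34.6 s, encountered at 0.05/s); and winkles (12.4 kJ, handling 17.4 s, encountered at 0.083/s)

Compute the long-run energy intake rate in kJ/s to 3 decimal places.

R = (0.08×23.5 + 0.111×16.8 + 0.05×16.7 + 0.083×12.4) / (1 + 0.08×16 + 0.111×6.43 + 0.05×34.6 + 0.083×17.4) = 5.609/6.168 = 0.9094 kJ/s.

0.909 kJ/s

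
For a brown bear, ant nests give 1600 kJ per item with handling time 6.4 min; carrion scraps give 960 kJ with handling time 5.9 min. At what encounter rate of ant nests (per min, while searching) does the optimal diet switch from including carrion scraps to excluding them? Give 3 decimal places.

0.291 per min

The zero-one rule: include carrion scraps iff E₂/h₂ > λE₁/(1+λh₁). Equality gives the switch point.
λE₁h₂ = E₂ + λE₂h₁ ⇒ λ = E₂/(E₁h₂ − E₂h₁) = 960/(9440 − 6144) = 0.2913 per min.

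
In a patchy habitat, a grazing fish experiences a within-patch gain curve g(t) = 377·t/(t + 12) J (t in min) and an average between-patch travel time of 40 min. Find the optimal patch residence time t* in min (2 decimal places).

21.91 min

Optimal t* satisfies g'(t*) = g(t*)/(T + t*).
g'(t) = 377·12/(t + 12)². Setting 377·12/(t+12)² = 377t/[(t+12)(40+t)] gives 12(40+t) = t(t+12), so t² = 12×40 = 480.
t* = √480 = 21.91 min.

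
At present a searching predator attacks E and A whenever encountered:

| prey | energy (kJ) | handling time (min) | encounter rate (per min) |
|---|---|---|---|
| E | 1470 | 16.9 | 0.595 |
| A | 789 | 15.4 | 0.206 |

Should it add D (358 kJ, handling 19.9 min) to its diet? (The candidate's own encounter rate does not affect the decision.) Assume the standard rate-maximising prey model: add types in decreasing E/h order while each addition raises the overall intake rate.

No

Current rate: (0.595×1470 + 0.206×789)/(1 + 0.595×16.9 + 0.206×15.4) = 72.9 kJ/min.
Profitability of D: 358/19.9 = 17.99 kJ/min.
Since 17.99 < R, time spent handling D is better spent searching.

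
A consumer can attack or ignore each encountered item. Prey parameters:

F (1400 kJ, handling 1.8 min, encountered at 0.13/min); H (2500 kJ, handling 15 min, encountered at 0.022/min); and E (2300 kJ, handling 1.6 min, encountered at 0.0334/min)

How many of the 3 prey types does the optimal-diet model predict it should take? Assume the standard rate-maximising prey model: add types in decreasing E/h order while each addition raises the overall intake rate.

2

E/h in descending order: E 1.44e+03, F 778, H 167 kJ/min. The optimal diet is the largest prefix of this list for which every included type satisfies E_i/h_i > R on the types above it.
Rate on top 1: 72.92. F: 778 > 72.92 → include.
Rate on top 2: 201. H: 167 < 201 → exclude; stop.
Optimal diet: E, F — 2 of 3 types.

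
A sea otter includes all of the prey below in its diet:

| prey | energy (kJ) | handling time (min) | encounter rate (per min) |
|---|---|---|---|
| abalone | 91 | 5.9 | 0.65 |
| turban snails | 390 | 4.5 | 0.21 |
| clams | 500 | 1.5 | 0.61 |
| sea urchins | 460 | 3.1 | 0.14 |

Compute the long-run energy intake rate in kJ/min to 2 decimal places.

R = (0.65×91 + 0.21×390 + 0.61×500 + 0.14×460) / (1 + 0.65×5.9 + 0.21×4.5 + 0.61×1.5 + 0.14×3.1) = 510.4/7.129 = 71.6 kJ/min.

71.60 kJ/min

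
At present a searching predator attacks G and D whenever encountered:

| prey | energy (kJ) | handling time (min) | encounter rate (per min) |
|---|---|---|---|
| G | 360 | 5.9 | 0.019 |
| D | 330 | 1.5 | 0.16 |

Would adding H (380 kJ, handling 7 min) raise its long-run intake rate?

On G and D alone, R = ΣλE/(1+Σλh) = 59.64/1.352 = 44.11 kJ/min.
Profitability of H: 380/7 = 54.29 kJ/min.
Since 54.29 > R, including H increases the long-run rate.

Yes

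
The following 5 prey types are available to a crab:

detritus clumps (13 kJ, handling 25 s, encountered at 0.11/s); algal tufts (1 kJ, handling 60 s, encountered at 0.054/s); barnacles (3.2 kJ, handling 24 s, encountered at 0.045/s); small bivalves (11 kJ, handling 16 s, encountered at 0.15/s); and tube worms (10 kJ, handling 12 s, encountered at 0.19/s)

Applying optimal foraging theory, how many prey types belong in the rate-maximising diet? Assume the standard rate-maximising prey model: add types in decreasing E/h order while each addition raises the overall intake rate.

2

Profitabilities (E/h, kJ/s): tube worms 0.833, small bivalves 0.688, detritus clumps 0.52, barnacles 0.133, algal tufts 0.0167. Add prey in this order while the next type's profitability exceeds the intake rate on those already taken.
Rate on top 1: 0.5793. small bivalves: 0.688 > 0.5793 → include.
Rate on top 2: 0.625. detritus clumps: 0.52 < 0.625 → exclude; stop.
Optimal diet: tube worms, small bivalves — 2 of 5 types.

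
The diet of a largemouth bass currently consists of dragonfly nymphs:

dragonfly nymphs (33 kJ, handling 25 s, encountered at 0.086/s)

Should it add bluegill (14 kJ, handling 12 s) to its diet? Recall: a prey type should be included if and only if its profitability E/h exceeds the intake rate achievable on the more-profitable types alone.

Yes

On dragonfly nymphs alone, R = ΣλE/(1+Σλh) = 2.838/3.15 = 0.901 kJ/s.
bluegill: E/h = 14/12 = 1.167 kJ/s.
Since 1.167 > R, including bluegill increases the long-run rate.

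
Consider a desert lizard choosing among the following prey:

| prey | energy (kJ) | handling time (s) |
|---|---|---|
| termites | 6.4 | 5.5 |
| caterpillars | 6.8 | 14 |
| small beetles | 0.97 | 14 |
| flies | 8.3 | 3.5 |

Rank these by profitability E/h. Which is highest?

flies

Profitability E/h (kJ/s): termites = 6.4/5.5 = 1.16, caterpillars = 6.8/14 = 0.486, small beetles = 0.97/14 = 0.0693, flies = 8.3/3.5 = 2.37.
Ranked: flies > termites > caterpillars > small beetles.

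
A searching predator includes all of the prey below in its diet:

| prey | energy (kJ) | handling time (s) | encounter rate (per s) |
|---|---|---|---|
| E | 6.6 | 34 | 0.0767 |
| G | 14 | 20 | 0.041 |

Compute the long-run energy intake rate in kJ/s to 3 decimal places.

R = (0.0767×6.6 + 0.041×14) / (1 + 0.0767×34 + 0.041×20) = 1.08/4.428 = 0.244 kJ/s.

0.244 kJ/s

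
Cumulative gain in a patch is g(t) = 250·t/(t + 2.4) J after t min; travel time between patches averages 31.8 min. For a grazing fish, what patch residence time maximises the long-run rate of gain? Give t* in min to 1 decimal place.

8.7 min

Maximise g(t)/(T+t): set derivative to zero → g'(t)(T+t) = g(t).
g'(t) = 250·2.4/(t + 2.4)². Setting 250·2.4/(t+2.4)² = 250t/[(t+2.4)(31.8+t)] gives 2.4(31.8+t) = t(t+2.4), so t² = 2.4×31.8 = 76.32.
t* = √76.32 = 8.736 min.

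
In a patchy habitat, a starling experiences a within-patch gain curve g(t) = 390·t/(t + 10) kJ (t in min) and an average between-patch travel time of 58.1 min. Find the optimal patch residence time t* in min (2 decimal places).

Optimal t* satisfies g'(t*) = g(t*)/(T + t*).
g'(t) = 390·10/(t + 10)². Setting 390·10/(t+10)² = 390t/[(t+10)(58.1+t)] gives 10(58.1+t) = t(t+10), so t² = 10×58.1 = 581.
t* = √581 = 24.1 min.

24.10 min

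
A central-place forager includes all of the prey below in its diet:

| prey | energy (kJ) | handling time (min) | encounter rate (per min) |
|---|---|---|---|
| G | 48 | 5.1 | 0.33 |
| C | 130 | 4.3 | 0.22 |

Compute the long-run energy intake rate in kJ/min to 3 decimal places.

12.246 kJ/min

R = (0.33×48 + 0.22×130) / (1 + 0.33×5.1 + 0.22×4.3) = 44.44/3.629 = 12.25 kJ/min.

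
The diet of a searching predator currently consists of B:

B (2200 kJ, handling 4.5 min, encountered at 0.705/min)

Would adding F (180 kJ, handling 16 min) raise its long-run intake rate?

No

Intake rate on the current diet: R = (0.705×2200) / (1 + 0.705×4.5) = 1551/4.172 = 371.7 kJ/min.
Profitability of F: 180/16 = 11.25 kJ/min.
11.25 < 371.7, so adding F would lower the average — exclude it.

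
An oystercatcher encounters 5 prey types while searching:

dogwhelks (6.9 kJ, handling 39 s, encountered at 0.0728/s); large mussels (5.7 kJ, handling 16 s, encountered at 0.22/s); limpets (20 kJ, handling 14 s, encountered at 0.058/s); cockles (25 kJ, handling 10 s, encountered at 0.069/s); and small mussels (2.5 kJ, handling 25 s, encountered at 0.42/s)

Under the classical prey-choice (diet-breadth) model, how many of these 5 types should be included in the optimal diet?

2

Profitabilities (E/h, kJ/s): cockles 2.5, limpets 1.43, large mussels 0.356, dogwhelks 0.177, small mussels 0.1. Add prey in this order while the next type's profitability exceeds the intake rate on those already taken.
Rate on top 1: 1.021. limpets: 1.43 > 1.021 → include.
Rate on top 2: 1.153. large mussels: 0.356 < 1.153 → exclude; stop.
Optimal diet: cockles, limpets — 2 of 5 types.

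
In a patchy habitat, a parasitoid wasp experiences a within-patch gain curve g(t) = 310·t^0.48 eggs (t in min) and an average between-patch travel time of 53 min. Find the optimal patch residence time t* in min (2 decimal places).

48.92 min

By the marginal value theorem, leave when the instantaneous gain rate g'(t) equals the habitat-wide average g(t)/(T + t).
g'(t) = 0.48·310·t^-0.52. Setting 0.48·310·t^-0.52 = 310·t^0.48/(53+t) gives 0.48(53+t) = t, so 0.52·t = 0.48×53.
t* = 0.48×53/0.52 = 48.92 min.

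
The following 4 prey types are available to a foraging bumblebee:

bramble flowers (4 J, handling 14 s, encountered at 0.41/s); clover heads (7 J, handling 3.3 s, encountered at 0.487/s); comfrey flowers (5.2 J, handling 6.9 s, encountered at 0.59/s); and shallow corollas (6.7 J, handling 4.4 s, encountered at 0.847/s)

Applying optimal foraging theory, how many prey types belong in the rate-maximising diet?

2

Rank by E/h (J/s): clover heads 2.12, shallow corollas 1.52, comfrey flowers 0.754, bramble flowers 0.286. Include each in turn until the next type's E/h falls below the running intake rate.
Rate on top 1: 1.308. shallow corollas: 1.52 > 1.308 → include.
Rate on top 2: 1.434. comfrey flowers: 0.754 < 1.434 → exclude; stop.
Optimal diet: clover heads, shallow corollas — 2 of 4 types.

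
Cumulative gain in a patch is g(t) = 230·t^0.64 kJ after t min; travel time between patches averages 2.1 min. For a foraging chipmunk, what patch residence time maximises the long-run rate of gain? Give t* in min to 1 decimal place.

Maximise g(t)/(T+t): set derivative to zero → g'(t)(T+t) = g(t).
g'(t) = 0.64·230·t^-0.36. Setting 0.64·230·t^-0.36 = 230·t^0.64/(2.1+t) gives 0.64(2.1+t) = t, so 0.36·t = 0.64×2.1.
t* = 0.64×2.1/0.36 = 3.733 min.

3.7 min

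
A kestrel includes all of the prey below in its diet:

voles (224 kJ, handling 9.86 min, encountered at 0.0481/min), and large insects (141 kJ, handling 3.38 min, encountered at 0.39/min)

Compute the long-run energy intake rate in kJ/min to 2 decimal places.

23.55 kJ/min

Energy encountered per unit search time: 0.0481×224 + 0.39×141 = 65.76 kJ/min.
Handling time per unit search time: 0.0481×9.86 + 0.39×3.38 = 1.792.
Rate = 65.76/(1 + 1.792) = 23.55 kJ/min.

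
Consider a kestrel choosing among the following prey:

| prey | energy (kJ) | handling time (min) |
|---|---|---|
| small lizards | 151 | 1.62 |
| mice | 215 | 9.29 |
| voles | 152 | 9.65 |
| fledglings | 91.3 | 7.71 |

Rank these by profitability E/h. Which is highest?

small lizards

Profitability E/h (kJ/min): small lizards = 151/1.62 = 93.2, mice = 215/9.29 = 23.1, voles = 152/9.65 = 15.8, fledglings = 91.3/7.71 = 11.8.
Ranked: small lizards > mice > voles > fledglings.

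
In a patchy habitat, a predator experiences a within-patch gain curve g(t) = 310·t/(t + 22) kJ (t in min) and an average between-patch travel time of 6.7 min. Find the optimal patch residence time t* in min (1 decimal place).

12.1 min

By the marginal value theorem, leave when the instantaneous gain rate g'(t) equals the habitat-wide average g(t)/(T + t).
g'(t) = 310·22/(t + 22)². Setting 310·22/(t+22)² = 310t/[(t+22)(6.7+t)] gives 22(6.7+t) = t(t+22), so t² = 22×6.7 = 147.4.
t* = √147.4 = 12.14 min.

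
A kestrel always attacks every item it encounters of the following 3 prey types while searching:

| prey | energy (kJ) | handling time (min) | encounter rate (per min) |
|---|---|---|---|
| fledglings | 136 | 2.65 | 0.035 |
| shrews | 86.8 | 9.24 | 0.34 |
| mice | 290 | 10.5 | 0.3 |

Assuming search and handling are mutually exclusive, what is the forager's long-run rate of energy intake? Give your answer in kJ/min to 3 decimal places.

16.423 kJ/min

R = Σλ_iE_i / (1 + Σλ_ih_i)
Numerator: 0.035×136 + 0.34×86.8 + 0.3×290 = 121.3
Denominator: 1 + 0.035×2.65 + 0.34×9.24 + 0.3×10.5 = 7.384
R = 121.3/7.384 = 16.42 kJ/min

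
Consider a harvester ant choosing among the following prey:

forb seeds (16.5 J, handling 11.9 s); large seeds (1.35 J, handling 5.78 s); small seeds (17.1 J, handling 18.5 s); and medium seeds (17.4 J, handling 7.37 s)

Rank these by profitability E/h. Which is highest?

In descending order of E/h:
medium seeds: 17.4/7.37 = 2.36 J/s
forb seeds: 16.5/11.9 = 1.39 J/s
small seeds: 17.1/18.5 = 0.924 J/s
large seeds: 1.35/5.78 = 0.234 J/s

medium seeds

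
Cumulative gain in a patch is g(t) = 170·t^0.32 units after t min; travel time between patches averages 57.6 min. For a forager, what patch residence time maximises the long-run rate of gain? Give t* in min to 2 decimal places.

Maximise g(t)/(T+t): set derivative to zero → g'(t)(T+t) = g(t).
g'(t) = 0.32·170·t^-0.68. Setting 0.32·170·t^-0.68 = 170·t^0.32/(57.6+t) gives 0.32(57.6+t) = t, so 0.68·t = 0.32×57.6.
t* = 0.32×57.6/0.68 = 27.11 min.

27.11 min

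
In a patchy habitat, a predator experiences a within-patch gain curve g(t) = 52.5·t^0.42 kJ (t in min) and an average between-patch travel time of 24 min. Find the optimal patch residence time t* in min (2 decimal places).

Maximise g(t)/(T+t): set derivative to zero → g'(t)(T+t) = g(t).
g'(t) = 0.42·52.5·t^-0.58. Setting 0.42·52.5·t^-0.58 = 52.5·t^0.42/(24+t) gives 0.42(24+t) = t, so 0.58·t = 0.42×24.
t* = 0.42×24/0.58 = 17.38 min.

17.38 min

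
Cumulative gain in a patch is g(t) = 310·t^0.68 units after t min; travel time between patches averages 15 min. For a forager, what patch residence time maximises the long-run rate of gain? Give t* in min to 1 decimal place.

31.9 min

Maximise g(t)/(T+t): set derivative to zero → g'(t)(T+t) = g(t).
g'(t) = 0.68·310·t^-0.32. Setting 0.68·310·t^-0.32 = 310·t^0.68/(15+t) gives 0.68(15+t) = t, so 0.32·t = 0.68×15.
t* = 0.68×15/0.32 = 31.88 min.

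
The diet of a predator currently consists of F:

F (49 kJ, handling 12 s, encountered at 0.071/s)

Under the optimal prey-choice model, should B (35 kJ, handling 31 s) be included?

No

Current rate: (0.071×49)/(1 + 0.071×12) = 1.879 kJ/s.
B: E/h = 35/31 = 1.129 kJ/s.
1.129 < 1.879, so adding B would lower the average — exclude it.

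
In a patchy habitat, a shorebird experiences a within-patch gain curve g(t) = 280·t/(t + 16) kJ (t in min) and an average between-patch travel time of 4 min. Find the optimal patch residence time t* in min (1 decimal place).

8.0 min

Optimal t* satisfies g'(t*) = g(t*)/(T + t*).
g'(t) = 280·16/(t + 16)². Setting 280·16/(t+16)² = 280t/[(t+16)(4+t)] gives 16(4+t) = t(t+16), so t² = 16×4 = 64.
t* = √64 = 8 min.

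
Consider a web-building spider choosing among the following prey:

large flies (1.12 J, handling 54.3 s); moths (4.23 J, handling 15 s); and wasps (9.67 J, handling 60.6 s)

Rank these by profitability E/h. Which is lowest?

Profitability E/h (J/s): large flies = 1.12/54.3 = 0.0206, moths = 4.23/15 = 0.282, wasps = 9.67/60.6 = 0.16.
Ranked: moths > wasps > large flies.

large flies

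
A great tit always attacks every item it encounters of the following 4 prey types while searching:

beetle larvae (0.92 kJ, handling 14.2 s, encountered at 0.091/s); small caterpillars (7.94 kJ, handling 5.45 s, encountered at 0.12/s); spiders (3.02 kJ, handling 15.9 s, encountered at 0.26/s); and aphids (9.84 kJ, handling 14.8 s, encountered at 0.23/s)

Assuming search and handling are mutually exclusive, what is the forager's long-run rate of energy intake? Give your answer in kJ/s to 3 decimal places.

0.390 kJ/s

R = (0.091×0.92 + 0.12×7.94 + 0.26×3.02 + 0.23×9.84) / (1 + 0.091×14.2 + 0.12×5.45 + 0.26×15.9 + 0.23×14.8) = 4.085/10.48 = 0.3896 kJ/s.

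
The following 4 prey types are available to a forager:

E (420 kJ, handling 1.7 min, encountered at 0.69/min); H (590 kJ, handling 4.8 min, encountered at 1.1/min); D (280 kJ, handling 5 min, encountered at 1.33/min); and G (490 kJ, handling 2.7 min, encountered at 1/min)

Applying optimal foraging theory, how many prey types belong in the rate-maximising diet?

Rank by E/h (kJ/min): E 247, G 181, H 123, D 56. Include each in turn until the next type's E/h falls below the running intake rate.
Rate on top 1: 133.4. G: 181 > 133.4 → include.
Rate on top 2: 160. H: 123 < 160 → exclude; stop.
Optimal diet: E, G — 2 of 4 types.

2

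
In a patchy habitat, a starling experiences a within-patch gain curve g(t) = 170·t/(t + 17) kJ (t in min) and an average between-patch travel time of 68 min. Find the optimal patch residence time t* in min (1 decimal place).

Maximise g(t)/(T+t): set derivative to zero → g'(t)(T+t) = g(t).
g'(t) = 170·17/(t + 17)². Setting 170·17/(t+17)² = 170t/[(t+17)(68+t)] gives 17(68+t) = t(t+17), so t² = 17×68 = 1156.
t* = √1156 = 34 min.

34.0 min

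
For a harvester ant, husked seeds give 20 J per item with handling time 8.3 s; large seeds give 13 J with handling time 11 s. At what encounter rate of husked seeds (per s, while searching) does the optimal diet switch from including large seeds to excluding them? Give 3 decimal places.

The zero-one rule: include large seeds iff E₂/h₂ > λE₁/(1+λh₁). Equality gives the switch point.
λE₁h₂ = E₂ + λE₂h₁ ⇒ λ = E₂/(E₁h₂ − E₂h₁) = 13/(220 − 107.9) = 0.116 per s.

0.116 per s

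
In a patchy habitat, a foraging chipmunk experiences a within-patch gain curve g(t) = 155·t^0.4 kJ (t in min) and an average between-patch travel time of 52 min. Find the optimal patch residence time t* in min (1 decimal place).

34.7 min

Optimal t* satisfies g'(t*) = g(t*)/(T + t*).
g'(t) = 0.4·155·t^-0.6. Setting 0.4·155·t^-0.6 = 155·t^0.4/(52+t) gives 0.4(52+t) = t, so 0.60·t = 0.4×52.
t* = 0.4×52/0.60 = 34.67 min.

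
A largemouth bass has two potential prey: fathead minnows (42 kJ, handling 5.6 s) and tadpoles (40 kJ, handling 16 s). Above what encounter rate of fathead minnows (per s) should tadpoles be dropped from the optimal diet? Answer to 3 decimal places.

0.089 per s

Drop tadpoles once their profitability E₂/h₂ falls below the rate achievable on fathead minnows alone: E₂/h₂ = λE₁/(1 + λh₁).
Solve for λ: λE₁h₂ = E₂(1 + λh₁) → λ(E₁h₂ − E₂h₁) = E₂ → λ = E₂/(E₁h₂ − E₂h₁).
λ = 40/(42×16 − 40×5.6) = 40/448 = 0.08929 per s.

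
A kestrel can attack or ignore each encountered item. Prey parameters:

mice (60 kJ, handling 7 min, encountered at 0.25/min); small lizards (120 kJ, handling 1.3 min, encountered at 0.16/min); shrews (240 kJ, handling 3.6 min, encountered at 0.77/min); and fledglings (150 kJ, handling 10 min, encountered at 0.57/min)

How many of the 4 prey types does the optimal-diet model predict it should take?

2

Profitabilities (E/h, kJ/min): small lizards 92.3, shrews 66.7, fledglings 15, mice 8.57. Add prey in this order while the next type's profitability exceeds the intake rate on those already taken.
Rate on top 1: 15.89. shrews: 66.7 > 15.89 → include.
Rate on top 2: 51.26. fledglings: 15 < 51.26 → exclude; stop.
Optimal diet: small lizards, shrews — 2 of 4 types.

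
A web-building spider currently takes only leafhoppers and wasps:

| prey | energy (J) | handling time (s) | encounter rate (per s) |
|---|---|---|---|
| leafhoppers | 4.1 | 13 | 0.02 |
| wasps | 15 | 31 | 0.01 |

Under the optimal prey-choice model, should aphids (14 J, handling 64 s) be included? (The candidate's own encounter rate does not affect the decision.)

Yes

Intake rate on the current diet: R = (0.02×4.1 + 0.01×15) / (1 + 0.02×13 + 0.01×31) = 0.232/1.57 = 0.1478 J/s.
aphids: E/h = 14/64 = 0.2188 J/s.
Since 0.2188 > R, including aphids increases the long-run rate.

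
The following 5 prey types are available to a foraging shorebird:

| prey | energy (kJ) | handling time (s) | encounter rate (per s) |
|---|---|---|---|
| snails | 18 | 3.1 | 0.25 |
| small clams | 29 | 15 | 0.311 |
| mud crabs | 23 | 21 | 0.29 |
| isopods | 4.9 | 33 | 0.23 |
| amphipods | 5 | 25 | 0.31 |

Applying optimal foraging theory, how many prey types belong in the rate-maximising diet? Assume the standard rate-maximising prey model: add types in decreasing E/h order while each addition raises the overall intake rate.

1

Profitabilities (E/h, kJ/s): snails 5.81, small clams 1.93, mud crabs 1.1, amphipods 0.2, isopods 0.148. Add prey in this order while the next type's profitability exceeds the intake rate on those already taken.
Rate on top 1: 2.535. small clams: 1.93 < 2.535 → exclude; stop.
Optimal diet: snails — 1 of 5 types.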